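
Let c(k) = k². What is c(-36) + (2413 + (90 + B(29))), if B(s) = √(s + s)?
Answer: 3799 + √58 ≈ 3806.6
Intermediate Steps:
B(s) = √2*√s (B(s) = √(2*s) = √2*√s)
c(-36) + (2413 + (90 + B(29))) = (-36)² + (2413 + (90 + √2*√29)) = 1296 + (2413 + (90 + √58)) = 1296 + (2503 + √58) = 3799 + √58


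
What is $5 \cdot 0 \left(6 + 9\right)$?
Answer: $0$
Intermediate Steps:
$5 \cdot 0 \left(6 + 9\right) = 0 \cdot 15 = 0$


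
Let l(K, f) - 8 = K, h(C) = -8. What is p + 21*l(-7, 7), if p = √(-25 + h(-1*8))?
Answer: 21 + I*√33 ≈ 21.0 + 5.7446*I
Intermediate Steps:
l(K, f) = 8 + K
p = I*√33 (p = √(-25 - 8) = √(-33) = I*√33 ≈ 5.7446*I)
p + 21*l(-7, 7) = I*√33 + 21*(8 - 7) = I*√33 + 21*1 = I*√33 + 21 = 21 + I*√33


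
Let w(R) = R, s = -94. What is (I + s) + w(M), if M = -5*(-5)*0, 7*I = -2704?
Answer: -3362/7 ≈ -480.29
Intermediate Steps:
I = -2704/7 (I = (⅐)*(-2704) = -2704/7 ≈ -386.29)
M = 0 (M = 25*0 = 0)
(I + s) + w(M) = (-2704/7 - 94) + 0 = -3362/7 + 0 = -3362/7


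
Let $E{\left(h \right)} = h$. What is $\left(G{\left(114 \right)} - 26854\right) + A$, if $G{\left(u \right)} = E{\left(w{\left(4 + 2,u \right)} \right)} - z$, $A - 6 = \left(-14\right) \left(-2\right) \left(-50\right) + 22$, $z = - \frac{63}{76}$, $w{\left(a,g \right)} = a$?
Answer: $- \frac{2144657}{76} \approx -28219.0$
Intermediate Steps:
$z = - \frac{63}{76}$ ($z = \left(-63\right) \frac{1}{76} = - \frac{63}{76} \approx -0.82895$)
$A = -1372$ ($A = 6 + \left(\left(-14\right) \left(-2\right) \left(-50\right) + 22\right) = 6 + \left(28 \left(-50\right) + 22\right) = 6 + \left(-1400 + 22\right) = 6 - 1378 = -1372$)
$G{\left(u \right)} = \frac{519}{76}$ ($G{\left(u \right)} = \left(4 + 2\right) - - \frac{63}{76} = 6 + \frac{63}{76} = \frac{519}{76}$)
$\left(G{\left(114 \right)} - 26854\right) + A = \left(\frac{519}{76} - 26854\right) - 1372 = - \frac{2040385}{76} - 1372 = - \frac{2144657}{76}$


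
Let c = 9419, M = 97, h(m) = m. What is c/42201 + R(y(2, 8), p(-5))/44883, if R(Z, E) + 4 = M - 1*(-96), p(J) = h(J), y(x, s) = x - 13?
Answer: 47858774/210456387 ≈ 0.22740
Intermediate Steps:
y(x, s) = -13 + x
p(J) = J
R(Z, E) = 189 (R(Z, E) = -4 + (97 - 1*(-96)) = -4 + (97 + 96) = -4 + 193 = 189)
c/42201 + R(y(2, 8), p(-5))/44883 = 9419/42201 + 189/44883 = 9419*(1/42201) + 189*(1/44883) = 9419/42201 + 21/4987 = 47858774/210456387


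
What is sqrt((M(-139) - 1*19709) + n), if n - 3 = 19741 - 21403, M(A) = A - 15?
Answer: I*sqrt(21522) ≈ 146.7*I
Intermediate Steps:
M(A) = -15 + A
n = -1659 (n = 3 + (19741 - 21403) = 3 - 1662 = -1659)
sqrt((M(-139) - 1*19709) + n) = sqrt(((-15 - 139) - 1*19709) - 1659) = sqrt((-154 - 19709) - 1659) = sqrt(-19863 - 1659) = sqrt(-21522) = I*sqrt(21522)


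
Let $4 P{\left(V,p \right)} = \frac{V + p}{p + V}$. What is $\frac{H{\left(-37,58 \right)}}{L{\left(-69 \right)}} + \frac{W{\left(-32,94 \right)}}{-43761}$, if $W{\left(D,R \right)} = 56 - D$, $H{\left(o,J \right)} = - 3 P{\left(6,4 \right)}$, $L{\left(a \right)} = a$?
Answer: $\frac{35665}{4026012} \approx 0.0088586$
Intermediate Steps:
$P{\left(V,p \right)} = \frac{1}{4}$ ($P{\left(V,p \right)} = \frac{\left(V + p\right) \frac{1}{p + V}}{4} = \frac{\left(V + p\right) \frac{1}{V + p}}{4} = \frac{1}{4} \cdot 1 = \frac{1}{4}$)
$H{\left(o,J \right)} = - \frac{3}{4}$ ($H{\left(o,J \right)} = \left(-3\right) \frac{1}{4} = - \frac{3}{4}$)
$\frac{H{\left(-37,58 \right)}}{L{\left(-69 \right)}} + \frac{W{\left(-32,94 \right)}}{-43761} = - \frac{3}{4 \left(-69\right)} + \frac{56 - -32}{-43761} = \left(- \frac{3}{4}\right) \left(- \frac{1}{69}\right) + \left(56 + 32\right) \left(- \frac{1}{43761}\right) = \frac{1}{92} + 88 \left(- \frac{1}{43761}\right) = \frac{1}{92} - \frac{88}{43761} = \frac{35665}{4026012}$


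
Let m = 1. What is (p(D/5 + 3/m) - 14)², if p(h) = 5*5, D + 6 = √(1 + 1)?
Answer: 121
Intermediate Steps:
D = -6 + √2 (D = -6 + √(1 + 1) = -6 + √2 ≈ -4.5858)
p(h) = 25
(p(D/5 + 3/m) - 14)² = (25 - 14)² = 11² = 121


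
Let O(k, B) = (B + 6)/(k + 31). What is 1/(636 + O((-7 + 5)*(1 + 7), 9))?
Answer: 1/637 ≈ 0.0015699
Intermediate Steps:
O(k, B) = (6 + B)/(31 + k)
1/(636 + O((-7 + 5)*(1 + 7), 9)) = 1/(636 + (6 + 9)/(31 + (-7 + 5)*(1 + 7))) = 1/(636 + 15/(31 - 2*8)) = 1/(636 + 15/(31 - 16)) = 1/(636 + 15/15) = 1/(636 + (1/15)*15) = 1/(636 + 1) = 1/637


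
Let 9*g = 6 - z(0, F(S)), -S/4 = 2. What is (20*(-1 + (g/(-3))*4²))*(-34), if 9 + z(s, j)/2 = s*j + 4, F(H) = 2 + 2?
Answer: 192440/27 ≈ 7127.4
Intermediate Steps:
S = -8 (S = -4*2 = -8)
F(H) = 4
z(s, j) = -10 + 2*j*s (z(s, j) = -18 + 2*(s*j + 4) = -18 + 2*(j*s + 4) = -18 + 2*(4 + j*s) = -18 + (8 + 2*j*s) = -10 + 2*j*s)
g = 16/9 (g = (6 - (-10 + 2*4*0))/9 = (6 - (-10 + 0))/9 = (6 - 1*(-10))/9 = (6 + 10)/9 = (⅑)*16 = 16/9 ≈ 1.7778)
(20*(-1 + (g/(-3))*4²))*(-34) = (20*(-1 + ((16/9)/(-3))*4²))*(-34) = (20*(-1 + ((16/9)*(-⅓))*16))*(-34) = (20*(-1 - 16/27*16))*(-34) = (20*(-1 - 256/27))*(-34) = (20*(-283/27))*(-34) = -5660/27*(-34) = 192440/27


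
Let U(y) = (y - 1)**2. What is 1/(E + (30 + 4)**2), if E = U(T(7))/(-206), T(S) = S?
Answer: 103/119050 ≈ 0.00086518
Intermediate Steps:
U(y) = (-1 + y)**2
E = -18/103 (E = (-1 + 7)**2/(-206) = 6**2*(-1/206) = 36*(-1/206) = -18/103 ≈ -0.17476)
1/(E + (30 + 4)**2) = 1/(-18/103 + (30 + 4)**2) = 1/(-18/103 + 34**2) = 1/(-18/103 + 1156) = 1/(119050/103) = 103/119050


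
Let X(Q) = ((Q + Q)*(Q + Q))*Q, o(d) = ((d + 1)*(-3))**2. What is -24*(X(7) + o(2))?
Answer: -34872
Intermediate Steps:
o(d) = (-3 - 3*d)**2 (o(d) = ((1 + d)*(-3))**2 = (-3 - 3*d)**2)
X(Q) = 4*Q**3 (X(Q) = ((2*Q)*(2*Q))*Q = (4*Q**2)*Q = 4*Q**3)
-24*(X(7) + o(2)) = -24*(4*7**3 + 9*(1 + 2)**2) = -24*(4*343 + 9*3**2) = -24*(1372 + 9*9) = -24*(1372 + 81) = -24*1453 = -34872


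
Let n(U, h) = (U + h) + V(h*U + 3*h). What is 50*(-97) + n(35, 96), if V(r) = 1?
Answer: -4718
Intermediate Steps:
n(U, h) = 1 + U + h (n(U, h) = (U + h) + 1 = 1 + U + h)
50*(-97) + n(35, 96) = 50*(-97) + (1 + 35 + 96) = -4850 + 132 = -4718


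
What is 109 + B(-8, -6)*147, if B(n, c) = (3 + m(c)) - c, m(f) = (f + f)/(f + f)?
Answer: 1579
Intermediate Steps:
m(f) = 1 (m(f) = (2*f)/((2*f)) = (2*f)*(1/(2*f)) = 1)
B(n, c) = 4 - c (B(n, c) = (3 + 1) - c = 4 - c)
109 + B(-8, -6)*147 = 109 + (4 - 1*(-6))*147 = 109 + (4 + 6)*147 = 109 + 10*147 = 109 + 1470 = 1579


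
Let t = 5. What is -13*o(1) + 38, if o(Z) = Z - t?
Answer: 90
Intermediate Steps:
o(Z) = -5 + Z (o(Z) = Z - 1*5 = Z - 5 = -5 + Z)
-13*o(1) + 38 = -13*(-5 + 1) + 38 = -13*(-4) + 38 = 52 + 38 = 90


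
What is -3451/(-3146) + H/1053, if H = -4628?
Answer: -840445/254826 ≈ -3.2981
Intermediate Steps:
-3451/(-3146) + H/1053 = -3451/(-3146) - 4628/1053 = -3451*(-1/3146) - 4628*1/1053 = 3451/3146 - 356/81 = -840445/254826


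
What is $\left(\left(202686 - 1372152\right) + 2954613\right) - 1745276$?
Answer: $39871$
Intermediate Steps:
$\left(\left(202686 - 1372152\right) + 2954613\right) - 1745276 = \left(-1169466 + 2954613\right) - 1745276 = 1785147 - 1745276 = 39871$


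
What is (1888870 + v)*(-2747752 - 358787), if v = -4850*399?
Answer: 143770624920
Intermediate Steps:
v = -1935150
(1888870 + v)*(-2747752 - 358787) = (1888870 - 1935150)*(-2747752 - 358787) = -46280*(-3106539) = 143770624920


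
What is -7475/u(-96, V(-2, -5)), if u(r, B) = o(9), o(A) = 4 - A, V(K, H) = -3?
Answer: 1495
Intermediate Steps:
u(r, B) = -5 (u(r, B) = 4 - 1*9 = 4 - 9 = -5)
-7475/u(-96, V(-2, -5)) = -7475/(-5) = -7475*(-1)/5 = -1*(-1495) = 1495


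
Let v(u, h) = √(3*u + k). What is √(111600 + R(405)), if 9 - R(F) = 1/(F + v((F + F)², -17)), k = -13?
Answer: √(45201644 + 111609*√1968287)/√(405 + √1968287) ≈ 334.08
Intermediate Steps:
v(u, h) = √(-13 + 3*u) (v(u, h) = √(3*u - 13) = √(-13 + 3*u))
R(F) = 9 - 1/(F + √(-13 + 12*F²)) (R(F) = 9 - 1/(F + √(-13 + 3*(F + F)²)) = 9 - 1/(F + √(-13 + 3*(2*F)²)) = 9 - 1/(F + √(-13 + 3*(4*F²))) = 9 - 1/(F + √(-13 + 12*F²)))
√(111600 + R(405)) = √(111600 + (-1 + 9*405 + 9*√(-13 + 12*405²))/(405 + √(-13 + 12*405²))) = √(111600 + (-1 + 3645 + 9*√(-13 + 12*164025))/(405 + √(-13 + 12*164025))) = √(111600 + (-1 + 3645 + 9*√(-13 + 1968300))/(405 + √(-13 + 1968300))) = √(111600 + (-1 + 3645 + 9*√1968287)/(405 + √1968287)) = √(111600 + (3644 + 9*√1968287)/(405 + √1968287))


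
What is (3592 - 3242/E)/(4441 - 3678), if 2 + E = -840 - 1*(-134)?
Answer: 1273189/270102 ≈ 4.7137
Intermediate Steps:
E = -708 (E = -2 + (-840 - 1*(-134)) = -2 + (-840 + 134) = -2 - 706 = -708)
(3592 - 3242/E)/(4441 - 3678) = (3592 - 3242/(-708))/(4441 - 3678) = (3592 - 3242*(-1/708))/763 = (3592 + 1621/354)*(1/763) = (1273189/354)*(1/763) = 1273189/270102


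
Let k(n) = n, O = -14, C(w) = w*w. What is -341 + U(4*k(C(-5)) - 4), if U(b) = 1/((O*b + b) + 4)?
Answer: -424205/1244 ≈ -341.00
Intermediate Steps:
C(w) = w**2
U(b) = 1/(4 - 13*b) (U(b) = 1/((-14*b + b) + 4) = 1/(-13*b + 4) = 1/(4 - 13*b))
-341 + U(4*k(C(-5)) - 4) = -341 + 1/(4 - 13*(4*(-5)**2 - 4)) = -341 + 1/(4 - 13*(4*25 - 4)) = -341 + 1/(4 - 13*(100 - 4)) = -341 + 1/(4 - 13*96) = -341 + 1/(4 - 1248) = -341 + 1/(-1244) = -341 - 1/1244 = -424205/1244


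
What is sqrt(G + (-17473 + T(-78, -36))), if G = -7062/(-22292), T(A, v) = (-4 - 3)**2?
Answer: I*sqrt(2164601941458)/11146 ≈ 132.0*I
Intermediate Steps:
T(A, v) = 49 (T(A, v) = (-7)**2 = 49)
G = 3531/11146 (G = -7062*(-1/22292) = 3531/11146 ≈ 0.31680)
sqrt(G + (-17473 + T(-78, -36))) = sqrt(3531/11146 + (-17473 + 49)) = sqrt(3531/11146 - 17424) = sqrt(-194204373/11146) = I*sqrt(2164601941458)/11146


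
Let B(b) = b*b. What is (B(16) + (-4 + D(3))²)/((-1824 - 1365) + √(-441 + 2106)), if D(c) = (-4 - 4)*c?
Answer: -138190/423669 - 130*√185/423669 ≈ -0.33035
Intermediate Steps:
D(c) = -8*c
B(b) = b²
(B(16) + (-4 + D(3))²)/((-1824 - 1365) + √(-441 + 2106)) = (16² + (-4 - 8*3)²)/((-1824 - 1365) + √(-441 + 2106)) = (256 + (-4 - 24)²)/(-3189 + √1665) = (256 + (-28)²)/(-3189 + 3*√185) = (256 + 784)/(-3189 + 3*√185) = 1040/(-3189 + 3*√185)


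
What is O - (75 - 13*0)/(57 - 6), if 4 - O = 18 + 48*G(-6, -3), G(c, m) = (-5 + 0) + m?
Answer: 6265/17 ≈ 368.53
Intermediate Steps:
G(c, m) = -5 + m
O = 370 (O = 4 - (18 + 48*(-5 - 3)) = 4 - (18 + 48*(-8)) = 4 - (18 - 384) = 4 - 1*(-366) = 4 + 366 = 370)
O - (75 - 13*0)/(57 - 6) = 370 - (75 - 13*0)/(57 - 6) = 370 - (75 + 0)/51 = 370 - 75/51 = 370 - 1*25/17 = 370 - 25/17 = 6265/17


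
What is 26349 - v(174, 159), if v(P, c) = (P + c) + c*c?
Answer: 735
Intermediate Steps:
v(P, c) = P + c + c² (v(P, c) = (P + c) + c² = P + c + c²)
26349 - v(174, 159) = 26349 - (174 + 159 + 159²) = 26349 - (174 + 159 + 25281) = 26349 - 1*25614 = 26349 - 25614 = 735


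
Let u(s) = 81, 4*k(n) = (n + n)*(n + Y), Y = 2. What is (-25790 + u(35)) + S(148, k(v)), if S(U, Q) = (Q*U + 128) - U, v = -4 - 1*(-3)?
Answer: -25803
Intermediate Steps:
v = -1 (v = -4 + 3 = -1)
k(n) = n*(2 + n)/2 (k(n) = ((n + n)*(n + 2))/4 = ((2*n)*(2 + n))/4 = (2*n*(2 + n))/4 = n*(2 + n)/2)
S(U, Q) = 128 - U + Q*U (S(U, Q) = (128 + Q*U) - U = 128 - U + Q*U)
(-25790 + u(35)) + S(148, k(v)) = (-25790 + 81) + (128 - 1*148 + ((1/2)*(-1)*(2 - 1))*148) = -25709 + (128 - 148 + ((1/2)*(-1)*1)*148) = -25709 + (128 - 148 - 1/2*148) = -25709 + (128 - 148 - 74) = -25709 - 94 = -25803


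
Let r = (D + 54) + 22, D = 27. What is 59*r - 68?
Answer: 6009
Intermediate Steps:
r = 103 (r = (27 + 54) + 22 = 81 + 22 = 103)
59*r - 68 = 59*103 - 68 = 6077 - 68 = 6009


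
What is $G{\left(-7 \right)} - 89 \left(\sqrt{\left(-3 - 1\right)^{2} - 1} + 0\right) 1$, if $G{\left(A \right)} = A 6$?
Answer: $-42 - 89 \sqrt{15} \approx -386.7$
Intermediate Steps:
$G{\left(A \right)} = 6 A$
$G{\left(-7 \right)} - 89 \left(\sqrt{\left(-3 - 1\right)^{2} - 1} + 0\right) 1 = 6 \left(-7\right) - 89 \left(\sqrt{\left(-3 - 1\right)^{2} - 1} + 0\right) 1 = -42 - 89 \left(\sqrt{\left(-4\right)^{2} - 1} + 0\right) 1 = -42 - 89 \left(\sqrt{16 - 1} + 0\right) 1 = -42 - 89 \left(\sqrt{15} + 0\right) 1 = -42 - 89 \sqrt{15} \cdot 1 = -42 - 89 \sqrt{15}$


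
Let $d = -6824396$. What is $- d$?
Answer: $6824396$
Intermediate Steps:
$- d = \left(-1\right) \left(-6824396\right) = 6824396$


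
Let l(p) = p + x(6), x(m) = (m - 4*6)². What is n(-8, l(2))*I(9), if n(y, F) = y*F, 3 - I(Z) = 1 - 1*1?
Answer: -7824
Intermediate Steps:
I(Z) = 3 (I(Z) = 3 - (1 - 1*1) = 3 - (1 - 1) = 3 - 1*0 = 3 + 0 = 3)
x(m) = (-24 + m)² (x(m) = (m - 24)² = (-24 + m)²)
l(p) = 324 + p (l(p) = p + (-24 + 6)² = p + (-18)² = p + 324 = 324 + p)
n(y, F) = F*y
n(-8, l(2))*I(9) = ((324 + 2)*(-8))*3 = (326*(-8))*3 = -2608*3 = -7824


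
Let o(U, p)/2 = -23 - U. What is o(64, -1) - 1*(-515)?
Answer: 341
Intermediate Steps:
o(U, p) = -46 - 2*U (o(U, p) = 2*(-23 - U) = -46 - 2*U)
o(64, -1) - 1*(-515) = (-46 - 2*64) - 1*(-515) = (-46 - 128) + 515 = -174 + 515 = 341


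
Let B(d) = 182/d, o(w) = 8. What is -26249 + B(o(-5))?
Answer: -104905/4 ≈ -26226.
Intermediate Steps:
-26249 + B(o(-5)) = -26249 + 182/8 = -26249 + 182*(1/8) = -26249 + 91/4 = -104905/4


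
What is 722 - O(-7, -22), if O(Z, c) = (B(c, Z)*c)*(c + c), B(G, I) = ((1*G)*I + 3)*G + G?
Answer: 3365490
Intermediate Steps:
B(G, I) = G + G*(3 + G*I) (B(G, I) = (G*I + 3)*G + G = (3 + G*I)*G + G = G*(3 + G*I) + G = G + G*(3 + G*I))
O(Z, c) = 2*c³*(4 + Z*c) (O(Z, c) = ((c*(4 + c*Z))*c)*(c + c) = ((c*(4 + Z*c))*c)*(2*c) = (c²*(4 + Z*c))*(2*c) = 2*c³*(4 + Z*c))
722 - O(-7, -22) = 722 - 2*(-22)³*(4 - 7*(-22)) = 722 - 2*(-10648)*(4 + 154) = 722 - 2*(-10648)*158 = 722 - 1*(-3364768) = 722 + 3364768 = 3365490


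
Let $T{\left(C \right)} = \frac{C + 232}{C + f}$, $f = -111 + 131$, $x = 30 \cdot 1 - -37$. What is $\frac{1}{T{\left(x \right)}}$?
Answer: $\frac{87}{299} \approx 0.29097$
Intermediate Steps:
$x = 67$ ($x = 30 + 37 = 67$)
$f = 20$
$T{\left(C \right)} = \frac{232 + C}{20 + C}$ ($T{\left(C \right)} = \frac{C + 232}{C + 20} = \frac{232 + C}{20 + C}$)
$\frac{1}{T{\left(x \right)}} = \frac{1}{\frac{1}{20 + 67} \left(232 + 67\right)} = \frac{1}{\frac{1}{87} \cdot 299} = \frac{1}{\frac{299}{87}} = \frac{87}{299}$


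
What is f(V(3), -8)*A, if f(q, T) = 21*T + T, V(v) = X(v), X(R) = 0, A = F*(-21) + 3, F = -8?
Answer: -30096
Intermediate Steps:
A = 171 (A = -8*(-21) + 3 = 168 + 3 = 171)
V(v) = 0
f(q, T) = 22*T
f(V(3), -8)*A = (22*(-8))*171 = -176*171 = -30096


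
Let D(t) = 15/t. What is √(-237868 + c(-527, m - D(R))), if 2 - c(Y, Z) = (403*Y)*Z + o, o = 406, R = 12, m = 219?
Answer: √184030763/2 ≈ 6782.9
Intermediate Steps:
c(Y, Z) = -404 - 403*Y*Z (c(Y, Z) = 2 - ((403*Y)*Z + 406) = 2 - (403*Y*Z + 406) = 2 - (406 + 403*Y*Z) = 2 + (-406 - 403*Y*Z) = -404 - 403*Y*Z)
√(-237868 + c(-527, m - D(R))) = √(-237868 + (-404 - 403*(-527)*(219 - 15/12))) = √(-237868 + (-404 - 403*(-527)*(219 - 1*5/4))) = √(-237868 + (-404 - 403*(-527)*(219 - 5/4))) = √(-237868 + (-404 - 403*(-527)*871/4)) = √(-237868 + (-404 + 184983851/4)) = √(-237868 + 184982235/4) = √(184030763/4) = √184030763/2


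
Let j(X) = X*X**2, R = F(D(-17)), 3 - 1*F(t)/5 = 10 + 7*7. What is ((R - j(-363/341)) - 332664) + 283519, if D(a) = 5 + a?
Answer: -1472384238/29791 ≈ -49424.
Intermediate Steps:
F(t) = -280 (F(t) = 15 - 5*(10 + 7*7) = 15 - 5*(10 + 49) = 15 - 5*59 = 15 - 295 = -280)
R = -280
j(X) = X**3
((R - j(-363/341)) - 332664) + 283519 = ((-280 - (-363/341)**3) - 332664) + 283519 = ((-280 - (-363*1/341)**3) - 332664) + 283519 = ((-280 - (-33/31)**3) - 332664) + 283519 = ((-280 - 1*(-35937/29791)) - 332664) + 283519 = ((-280 + 35937/29791) - 332664) + 283519 = (-8305543/29791 - 332664) + 283519 = -9918698767/29791 + 283519 = -1472384238/29791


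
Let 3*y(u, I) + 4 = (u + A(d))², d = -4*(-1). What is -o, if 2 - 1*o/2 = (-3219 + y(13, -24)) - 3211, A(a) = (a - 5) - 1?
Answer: -12786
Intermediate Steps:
d = 4
A(a) = -6 + a (A(a) = (-5 + a) - 1 = -6 + a)
y(u, I) = -4/3 + (-2 + u)²/3 (y(u, I) = -4/3 + (u + (-6 + 4))²/3 = -4/3 + (u - 2)²/3 = -4/3 + (-2 + u)²/3)
o = 12786 (o = 4 - 2*((-3219 + (⅓)*13*(-4 + 13)) - 3211) = 4 - 2*((-3219 + (⅓)*13*9) - 3211) = 4 - 2*((-3219 + 39) - 3211) = 4 - 2*(-3180 - 3211) = 4 - 2*(-6391) = 4 + 12782 = 12786)
-o = -1*12786 = -12786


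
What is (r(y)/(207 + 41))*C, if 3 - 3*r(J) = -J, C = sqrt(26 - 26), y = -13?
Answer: 0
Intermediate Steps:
C = 0 (C = sqrt(0) = 0)
r(J) = 1 + J/3 (r(J) = 1 - (-1)*J/3 = 1 + J/3)
(r(y)/(207 + 41))*C = ((1 + (1/3)*(-13))/(207 + 41))*0 = ((1 - 13/3)/248)*0 = -10/3*1/248*0 = -5/372*0 = 0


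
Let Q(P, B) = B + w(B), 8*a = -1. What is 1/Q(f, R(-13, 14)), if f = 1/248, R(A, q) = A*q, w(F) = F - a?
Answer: -8/2911 ≈ -0.0027482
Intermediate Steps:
a = -1/8 (a = (1/8)*(-1) = -1/8 ≈ -0.12500)
w(F) = 1/8 + F (w(F) = F - 1*(-1/8) = F + 1/8 = 1/8 + F)
f = 1/248 ≈ 0.0040323
Q(P, B) = 1/8 + 2*B (Q(P, B) = B + (1/8 + B) = 1/8 + 2*B)
1/Q(f, R(-13, 14)) = 1/(1/8 + 2*(-13*14)) = 1/(1/8 + 2*(-182)) = 1/(1/8 - 364) = 1/(-2911/8) = -8/2911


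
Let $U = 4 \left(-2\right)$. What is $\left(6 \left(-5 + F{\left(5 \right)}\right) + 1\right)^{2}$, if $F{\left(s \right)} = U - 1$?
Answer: $6889$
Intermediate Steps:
$U = -8$
$F{\left(s \right)} = -9$ ($F{\left(s \right)} = -8 - 1 = -9$)
$\left(6 \left(-5 + F{\left(5 \right)}\right) + 1\right)^{2} = \left(6 \left(-5 - 9\right) + 1\right)^{2} = \left(6 \left(-14\right) + 1\right)^{2} = \left(-84 + 1\right)^{2} = \left(-83\right)^{2} = 6889$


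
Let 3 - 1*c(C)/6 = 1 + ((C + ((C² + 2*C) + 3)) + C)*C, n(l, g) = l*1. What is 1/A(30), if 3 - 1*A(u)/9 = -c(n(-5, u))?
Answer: 1/2295 ≈ 0.00043573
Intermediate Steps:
n(l, g) = l
c(C) = 12 - 6*C*(3 + C² + 4*C) (c(C) = 18 - 6*(1 + ((C + ((C² + 2*C) + 3)) + C)*C) = 18 - 6*(1 + ((C + (3 + C² + 2*C)) + C)*C) = 18 - 6*(1 + ((3 + C² + 3*C) + C)*C) = 18 - 6*(1 + (3 + C² + 4*C)*C) = 18 - 6*(1 + C*(3 + C² + 4*C)) = 18 + (-6 - 6*C*(3 + C² + 4*C)) = 12 - 6*C*(3 + C² + 4*C))
A(u) = 2295 (A(u) = 27 - (-9)*(12 - 24*(-5)² - 18*(-5) - 6*(-5)³) = 27 - (-9)*(12 - 24*25 + 90 - 6*(-125)) = 27 - (-9)*(12 - 600 + 90 + 750) = 27 - (-9)*252 = 27 - 9*(-252) = 27 + 2268 = 2295)
1/A(30) = 1/2295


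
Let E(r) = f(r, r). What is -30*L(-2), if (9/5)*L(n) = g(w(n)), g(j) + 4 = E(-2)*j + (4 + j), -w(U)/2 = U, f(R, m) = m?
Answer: 200/3 ≈ 66.667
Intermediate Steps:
E(r) = r
w(U) = -2*U
g(j) = -j (g(j) = -4 + (-2*j + (4 + j)) = -4 + (4 - j) = -j)
L(n) = 10*n/9 (L(n) = 5*(-(-2)*n)/9 = 5*(2*n)/9 = 10*n/9)
-30*L(-2) = -100*(-2)/3 = -30*(-20/9) = 200/3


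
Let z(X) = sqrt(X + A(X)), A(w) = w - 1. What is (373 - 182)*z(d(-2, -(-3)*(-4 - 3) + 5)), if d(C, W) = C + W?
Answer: 191*I*sqrt(37) ≈ 1161.8*I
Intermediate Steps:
A(w) = -1 + w
z(X) = sqrt(-1 + 2*X) (z(X) = sqrt(X + (-1 + X)) = sqrt(-1 + 2*X))
(373 - 182)*z(d(-2, -(-3)*(-4 - 3) + 5)) = (373 - 182)*sqrt(-1 + 2*(-2 + (-(-3)*(-4 - 3) + 5))) = 191*sqrt(-1 + 2*(-2 + (-(-3)*(-7) + 5))) = 191*sqrt(-1 + 2*(-2 + (-1*21 + 5))) = 191*sqrt(-1 + 2*(-2 + (-21 + 5))) = 191*sqrt(-1 + 2*(-2 - 16)) = 191*sqrt(-1 + 2*(-18)) = 191*sqrt(-1 - 36) = 191*sqrt(-37) = 191*(I*sqrt(37)) = 191*I*sqrt(37)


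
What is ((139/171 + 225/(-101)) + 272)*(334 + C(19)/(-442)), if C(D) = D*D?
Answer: 38234407594/424099 ≈ 90155.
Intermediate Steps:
C(D) = D**2
((139/171 + 225/(-101)) + 272)*(334 + C(19)/(-442)) = ((139/171 + 225/(-101)) + 272)*(334 + 19**2/(-442)) = ((139*(1/171) + 225*(-1/101)) + 272)*(334 + 361*(-1/442)) = ((139/171 - 225/101) + 272)*(334 - 361/442) = (-24436/17271 + 272)*(147267/442) = (4673276/17271)*(147267/442) = 38234407594/424099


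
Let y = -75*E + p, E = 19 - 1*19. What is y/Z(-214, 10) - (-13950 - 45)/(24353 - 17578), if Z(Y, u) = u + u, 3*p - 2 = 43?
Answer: 15261/5420 ≈ 2.8157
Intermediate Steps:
p = 15 (p = ⅔ + (⅓)*43 = ⅔ + 43/3 = 15)
E = 0 (E = 19 - 19 = 0)
Z(Y, u) = 2*u
y = 15 (y = -75*0 + 15 = 0 + 15 = 15)
y/Z(-214, 10) - (-13950 - 45)/(24353 - 17578) = 15/((2*10)) - (-13950 - 45)/(24353 - 17578) = 15/20 - (-13995)/6775 = 15*(1/20) - (-13995)/6775 = ¾ - 1*(-2799/1355) = ¾ + 2799/1355 = 15261/5420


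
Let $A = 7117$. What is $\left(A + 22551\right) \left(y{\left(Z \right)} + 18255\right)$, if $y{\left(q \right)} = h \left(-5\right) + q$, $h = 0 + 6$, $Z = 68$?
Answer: $542716724$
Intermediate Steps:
$h = 6$
$y{\left(q \right)} = -30 + q$ ($y{\left(q \right)} = 6 \left(-5\right) + q = -30 + q$)
$\left(A + 22551\right) \left(y{\left(Z \right)} + 18255\right) = \left(7117 + 22551\right) \left(\left(-30 + 68\right) + 18255\right) = 29668 \left(38 + 18255\right) = 29668 \cdot 18293 = 542716724$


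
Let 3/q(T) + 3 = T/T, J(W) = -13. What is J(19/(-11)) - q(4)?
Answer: -23/2 ≈ -11.500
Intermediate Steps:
q(T) = -3/2 (q(T) = 3/(-3 + T/T) = 3/(-3 + 1) = 3/(-2) = 3*(-½) = -3/2)
J(19/(-11)) - q(4) = -13 - 1*(-3/2) = -13 + 3/2 = -23/2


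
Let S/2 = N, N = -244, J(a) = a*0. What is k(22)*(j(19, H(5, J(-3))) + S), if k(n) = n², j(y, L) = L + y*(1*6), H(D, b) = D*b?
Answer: -181016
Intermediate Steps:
J(a) = 0
S = -488 (S = 2*(-244) = -488)
j(y, L) = L + 6*y (j(y, L) = L + y*6 = L + 6*y)
k(22)*(j(19, H(5, J(-3))) + S) = 22²*((5*0 + 6*19) - 488) = 484*((0 + 114) - 488) = 484*(114 - 488) = 484*(-374) = -181016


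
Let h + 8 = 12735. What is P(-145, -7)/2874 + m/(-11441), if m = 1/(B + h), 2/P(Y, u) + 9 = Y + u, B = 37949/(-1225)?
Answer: -178221006391/41167107950327562 ≈ -4.3292e-6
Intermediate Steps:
h = 12727 (h = -8 + 12735 = 12727)
B = -37949/1225 (B = 37949*(-1/1225) = -37949/1225 ≈ -30.979)
P(Y, u) = 2/(-9 + Y + u) (P(Y, u) = 2/(-9 + (Y + u)) = 2/(-9 + Y + u))
m = 1225/15552626 (m = 1/(-37949/1225 + 12727) = 1/(15552626/1225) = 1225/15552626 ≈ 7.8765e-5)
P(-145, -7)/2874 + m/(-11441) = (2/(-9 - 145 - 7))/2874 + (1225/15552626)/(-11441) = (2/(-161))*(1/2874) + (1225/15552626)*(-1/11441) = (2*(-1/161))*(1/2874) - 1225/177937594066 = -2/161*1/2874 - 1225/177937594066 = -1/231357 - 1225/177937594066 = -178221006391/41167107950327562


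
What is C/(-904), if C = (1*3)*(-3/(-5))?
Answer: -9/4520 ≈ -0.0019911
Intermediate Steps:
C = 9/5 (C = 3*(-3*(-⅕)) = 3*(⅗) = 9/5 ≈ 1.8000)
C/(-904) = (9/5)/(-904) = -1/904*9/5 = -9/4520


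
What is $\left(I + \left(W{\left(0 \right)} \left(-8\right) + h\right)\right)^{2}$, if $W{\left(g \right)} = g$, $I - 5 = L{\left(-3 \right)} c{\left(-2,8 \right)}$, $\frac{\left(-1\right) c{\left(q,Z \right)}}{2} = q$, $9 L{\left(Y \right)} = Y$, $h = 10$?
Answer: $\frac{1681}{9} \approx 186.78$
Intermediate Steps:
$L{\left(Y \right)} = \frac{Y}{9}$
$c{\left(q,Z \right)} = - 2 q$
$I = \frac{11}{3}$ ($I = 5 + \frac{1}{9} \left(-3\right) \left(\left(-2\right) \left(-2\right)\right) = 5 - \frac{4}{3} = \frac{11}{3} \approx 3.6667$)
$\left(I + \left(W{\left(0 \right)} \left(-8\right) + h\right)\right)^{2} = \left(\frac{11}{3} + \left(0 \left(-8\right) + 10\right)\right)^{2} = \left(\frac{11}{3} + \left(0 + 10\right)\right)^{2} = \left(\frac{11}{3} + 10\right)^{2} = \left(\frac{41}{3}\right)^{2} = \frac{1681}{9}$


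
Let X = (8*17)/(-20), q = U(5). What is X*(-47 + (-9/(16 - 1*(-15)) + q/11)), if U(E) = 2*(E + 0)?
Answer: 537744/1705 ≈ 315.39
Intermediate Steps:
U(E) = 2*E
q = 10 (q = 2*5 = 10)
X = -34/5 (X = 136*(-1/20) = -34/5 ≈ -6.8000)
X*(-47 + (-9/(16 - 1*(-15)) + q/11)) = -34*(-47 + (-9/(16 - 1*(-15)) + 10/11))/5 = -34*(-47 + (-9/(16 + 15) + 10*(1/11)))/5 = -34*(-47 + (-9/31 + 10/11))/5 = -34*(-47 + 211/341)/5 = -34/5*(-15816/341) = 537744/1705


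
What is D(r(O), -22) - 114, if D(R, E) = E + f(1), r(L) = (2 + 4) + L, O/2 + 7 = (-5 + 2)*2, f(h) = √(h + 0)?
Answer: -135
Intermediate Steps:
f(h) = √h
O = -26 (O = -14 + 2*((-5 + 2)*2) = -14 + 2*(-3*2) = -14 + 2*(-6) = -14 - 12 = -26)
r(L) = 6 + L
D(R, E) = 1 + E (D(R, E) = E + √1 = E + 1 = 1 + E)
D(r(O), -22) - 114 = (1 - 22) - 114 = -21 - 114 = -135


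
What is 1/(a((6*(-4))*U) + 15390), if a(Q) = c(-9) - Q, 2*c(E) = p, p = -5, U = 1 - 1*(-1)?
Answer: 2/30871 ≈ 6.4786e-5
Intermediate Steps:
U = 2 (U = 1 + 1 = 2)
c(E) = -5/2 (c(E) = (½)*(-5) = -5/2)
a(Q) = -5/2 - Q
1/(a((6*(-4))*U) + 15390) = 1/((-5/2 - 6*(-4)*2) + 15390) = 1/((-5/2 - (-24)*2) + 15390) = 1/((-5/2 - 1*(-48)) + 15390) = 1/((-5/2 + 48) + 15390) = 1/(91/2 + 15390) = 1/(30871/2) = 2/30871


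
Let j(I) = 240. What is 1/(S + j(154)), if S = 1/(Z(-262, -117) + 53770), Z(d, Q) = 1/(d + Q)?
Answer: 20378829/4890919339 ≈ 0.0041667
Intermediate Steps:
Z(d, Q) = 1/(Q + d)
S = 379/20378829 (S = 1/(1/(-117 - 262) + 53770) = 1/(1/(-379) + 53770) = 1/(-1/379 + 53770) = 1/(20378829/379) = 379/20378829 ≈ 1.8598e-5)
1/(S + j(154)) = 1/(379/20378829 + 240) = 1/(4890919339/20378829) = 20378829/4890919339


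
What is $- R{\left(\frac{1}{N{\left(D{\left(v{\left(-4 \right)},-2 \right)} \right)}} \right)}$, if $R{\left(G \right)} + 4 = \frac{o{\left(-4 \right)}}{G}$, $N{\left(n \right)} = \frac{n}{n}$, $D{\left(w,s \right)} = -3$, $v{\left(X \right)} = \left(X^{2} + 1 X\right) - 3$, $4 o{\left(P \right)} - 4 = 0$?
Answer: $3$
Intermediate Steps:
$o{\left(P \right)} = 1$ ($o{\left(P \right)} = 1 + \frac{1}{4} \cdot 0 = 1 + 0 = 1$)
$v{\left(X \right)} = -3 + X + X^{2}$ ($v{\left(X \right)} = \left(X^{2} + X\right) - 3 = \left(X + X^{2}\right) - 3 = -3 + X + X^{2}$)
$N{\left(n \right)} = 1$
$R{\left(G \right)} = -4 + \frac{1}{G}$ ($R{\left(G \right)} = -4 + 1 \frac{1}{G} = -4 + \frac{1}{G}$)
$- R{\left(\frac{1}{N{\left(D{\left(v{\left(-4 \right)},-2 \right)} \right)}} \right)} = - (-4 + \frac{1}{1^{-1}}) = - (\frac{-4 + 1^{-1}}{1}) = - (-4 + 1) = \left(-1\right) \left(-3\right) = 3$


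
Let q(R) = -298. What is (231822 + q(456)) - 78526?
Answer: 152998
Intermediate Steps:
(231822 + q(456)) - 78526 = (231822 - 298) - 78526 = 231524 - 78526 = 152998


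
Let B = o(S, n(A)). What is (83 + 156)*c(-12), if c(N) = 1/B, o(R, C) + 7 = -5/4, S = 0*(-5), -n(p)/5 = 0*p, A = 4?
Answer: -956/33 ≈ -28.970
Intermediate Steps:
n(p) = 0 (n(p) = -0*p = -5*0 = 0)
S = 0
o(R, C) = -33/4 (o(R, C) = -7 - 5/4 = -33/4)
B = -33/4 ≈ -8.2500
c(N) = -4/33 (c(N) = 1/(-33/4) = -4/33)
(83 + 156)*c(-12) = (83 + 156)*(-4/33) = 239*(-4/33) = -956/33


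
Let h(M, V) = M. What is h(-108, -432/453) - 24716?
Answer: -24824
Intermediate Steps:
h(-108, -432/453) - 24716 = -108 - 24716 = -24824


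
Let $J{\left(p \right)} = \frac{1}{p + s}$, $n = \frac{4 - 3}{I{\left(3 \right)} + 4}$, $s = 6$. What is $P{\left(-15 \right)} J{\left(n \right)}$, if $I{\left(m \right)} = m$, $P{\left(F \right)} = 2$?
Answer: $\frac{14}{43} \approx 0.32558$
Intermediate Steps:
$n = \frac{1}{7}$ ($n = \frac{4 - 3}{3 + 4} = 1 \cdot \frac{1}{7} = \frac{1}{7} \approx 0.14286$)
$J{\left(p \right)} = \frac{1}{6 + p}$ ($J{\left(p \right)} = \frac{1}{p + 6} = \frac{1}{6 + p}$)
$P{\left(-15 \right)} J{\left(n \right)} = \frac{2}{6 + \frac{1}{7}} = \frac{2}{\frac{43}{7}} = 2 \cdot \frac{7}{43} = \frac{14}{43}$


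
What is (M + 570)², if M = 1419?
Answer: 3956121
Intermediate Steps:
(M + 570)² = (1419 + 570)² = 1989² = 3956121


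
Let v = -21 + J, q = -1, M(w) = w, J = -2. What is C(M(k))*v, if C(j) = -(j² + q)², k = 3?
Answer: 1472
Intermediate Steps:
v = -23 (v = -21 - 2 = -23)
C(j) = -(-1 + j²)² (C(j) = -(j² - 1)² = -(-1 + j²)²)
C(M(k))*v = -(-1 + 3²)²*(-23) = -(-1 + 9)²*(-23) = -1*8²*(-23) = -1*64*(-23) = -64*(-23) = 1472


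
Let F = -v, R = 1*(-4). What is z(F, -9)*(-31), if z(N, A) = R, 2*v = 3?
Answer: 124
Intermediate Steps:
v = 3/2 (v = (1/2)*3 = 3/2 ≈ 1.5000)
R = -4
F = -3/2 (F = -1*3/2 = -3/2 ≈ -1.5000)
z(N, A) = -4
z(F, -9)*(-31) = -4*(-31) = 124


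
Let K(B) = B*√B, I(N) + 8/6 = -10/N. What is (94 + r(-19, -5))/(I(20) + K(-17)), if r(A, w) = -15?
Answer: -5214/176989 + 48348*I*√17/176989 ≈ -0.029459 + 1.1263*I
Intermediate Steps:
I(N) = -4/3 - 10/N
K(B) = B^(3/2)
(94 + r(-19, -5))/(I(20) + K(-17)) = (94 - 15)/((-4/3 - 10/20) + (-17)^(3/2)) = 79/((-4/3 - 10*1/20) - 17*I*√17) = 79/((-4/3 - ½) - 17*I*√17) = 79/(-11/6 - 17*I*√17)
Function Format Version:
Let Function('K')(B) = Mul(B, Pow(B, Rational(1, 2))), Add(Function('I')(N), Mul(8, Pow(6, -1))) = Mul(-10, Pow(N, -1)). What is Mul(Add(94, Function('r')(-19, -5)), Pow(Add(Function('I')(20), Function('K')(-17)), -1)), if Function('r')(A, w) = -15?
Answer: Add(Rational(-5214, 176989), Mul(Rational(48348, 176989), I, Pow(17, Rational(1, 2)))) ≈ Add(-0.029459, Mul(1.1263, I))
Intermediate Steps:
Function('I')(N) = Add(Rational(-4, 3), Mul(-10, Pow(N, -1)))
Function('K')(B) = Pow(B, Rational(3, 2))
Mul(Add(94, Function('r')(-19, -5)), Pow(Add(Function('I')(20), Function('K')(-17)), -1)) = Mul(Add(94, -15), Pow(Add(Add(Rational(-4, 3), Mul(-10, Pow(20, -1))), Pow(-17, Rational(3, 2))), -1)) = Mul(79, Pow(Add(Add(Rational(-4, 3), Mul(-10, Rational(1, 20))), Mul(-17, I, Pow(17, Rational(1, 2)))), -1)) = Mul(79, Pow(Add(Add(Rational(-4, 3), Rational(-1, 2)), Mul(-17, I, Pow(17, Rational(1, 2)))), -1)) = Mul(79, Pow(Add(Rational(-11, 6), Mul(-17, I, Pow(17, Rational(1, 2)))), -1))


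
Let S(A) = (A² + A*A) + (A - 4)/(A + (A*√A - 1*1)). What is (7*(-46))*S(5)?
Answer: -1753612/109 - 1610*√5/109 ≈ -16121.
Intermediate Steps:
S(A) = 2*A² + (-4 + A)/(-1 + A + A^(3/2)) (S(A) = (A² + A²) + (-4 + A)/(A + (A^(3/2) - 1)) = 2*A² + (-4 + A)/(A + (-1 + A^(3/2))) = 2*A² + (-4 + A)/(-1 + A + A^(3/2)))
(7*(-46))*S(5) = (7*(-46))*((-4 + 5 - 2*5² + 2*5³ + 2*5^(7/2))/(-1 + 5 + 5^(3/2))) = -322*(-4 + 5 - 2*25 + 2*125 + 2*(125*√5))/(-1 + 5 + 5*√5) = -322*(-4 + 5 - 50 + 250 + 250*√5)/(4 + 5*√5) = -322*(201 + 250*√5)/(4 + 5*√5)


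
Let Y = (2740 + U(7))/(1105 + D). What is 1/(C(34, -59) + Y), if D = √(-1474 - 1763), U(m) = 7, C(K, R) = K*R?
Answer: (-√3237 + 1105*I)/(-2213883*I + 2006*√3237) ≈ -0.00049912 + 3.1803e-8*I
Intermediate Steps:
D = I*√3237 (D = √(-3237) = I*√3237 ≈ 56.895*I)
Y = 2747/(1105 + I*√3237) (Y = (2740 + 7)/(1105 + I*√3237) = 2747/(1105 + I*√3237) ≈ 2.4794 - 0.12766*I)
1/(C(34, -59) + Y) = 1/(34*(-59) + (233495/94174 - 2747*I*√3237/1224262)) = 1/(-2006 + (233495/94174 - 2747*I*√3237/1224262)) = 1/(-188679549/94174 - 2747*I*√3237/1224262)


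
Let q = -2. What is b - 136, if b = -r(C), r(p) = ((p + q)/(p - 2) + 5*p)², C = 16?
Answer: -6697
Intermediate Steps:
r(p) = (1 + 5*p)² (r(p) = ((p - 2)/(p - 2) + 5*p)² = ((-2 + p)/(-2 + p) + 5*p)² = (1 + 5*p)²)
b = -6561 (b = -(1 + 10*16 + 25*16²) = -(1 + 160 + 25*256) = -(1 + 160 + 6400) = -1*6561 = -6561)
b - 136 = -6561 - 136 = -6697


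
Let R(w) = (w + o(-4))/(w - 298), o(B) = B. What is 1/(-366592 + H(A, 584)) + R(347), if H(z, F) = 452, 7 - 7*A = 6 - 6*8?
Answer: 2562979/366140 ≈ 7.0000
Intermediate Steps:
A = 7 (A = 1 - (6 - 6*8)/7 = 1 - (6 - 48)/7 = 1 - 1/7*(-42) = 1 + 6 = 7)
R(w) = (-4 + w)/(-298 + w) (R(w) = (w - 4)/(w - 298) = (-4 + w)/(-298 + w))
1/(-366592 + H(A, 584)) + R(347) = 1/(-366592 + 452) + (-4 + 347)/(-298 + 347) = 1/(-366140) + 343/49 = -1/366140 + (1/49)*343 = -1/366140 + 7 = 2562979/366140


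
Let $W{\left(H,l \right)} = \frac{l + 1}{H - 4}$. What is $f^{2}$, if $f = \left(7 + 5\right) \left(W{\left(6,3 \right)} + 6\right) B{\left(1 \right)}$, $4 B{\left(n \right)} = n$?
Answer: $576$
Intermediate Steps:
$B{\left(n \right)} = \frac{n}{4}$
$W{\left(H,l \right)} = \frac{1 + l}{-4 + H}$
$f = 24$ ($f = \left(7 + 5\right) \left(\frac{1 + 3}{-4 + 6} + 6\right) \frac{1}{4} \cdot 1 = 12 \left(\frac{1}{2} \cdot 4 + 6\right) \frac{1}{4} = 12 \left(2 + 6\right) \frac{1}{4} = 12 \cdot 8 \cdot \frac{1}{4} = 12 \cdot 2 = 24$)
$f^{2} = 24^{2} = 576$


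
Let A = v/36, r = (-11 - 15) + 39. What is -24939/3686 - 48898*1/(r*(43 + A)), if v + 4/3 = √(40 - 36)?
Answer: -455912451/4839718 ≈ -94.202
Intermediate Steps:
r = 13 (r = -26 + 39 = 13)
v = ⅔ (v = -4/3 + √(40 - 36) = -4/3 + √4 = -4/3 + 2 = ⅔ ≈ 0.66667)
A = 1/54 (A = (⅔)/36 = (⅔)*(1/36) = 1/54 ≈ 0.018519)
-24939/3686 - 48898*1/(r*(43 + A)) = -24939/3686 - 48898*1/(13*(43 + 1/54)) = -24939*1/3686 - 48898/((2323/54)*13) = -24939/3686 - 48898/30199/54 = -24939/3686 - 48898*54/30199 = -24939/3686 - 114804/1313 = -455912451/4839718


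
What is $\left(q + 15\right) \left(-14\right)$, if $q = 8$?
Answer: $-322$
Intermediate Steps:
$\left(q + 15\right) \left(-14\right) = \left(8 + 15\right) \left(-14\right) = 23 \left(-14\right) = -322$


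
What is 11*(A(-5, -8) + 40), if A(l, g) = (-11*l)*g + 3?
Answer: -4367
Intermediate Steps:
A(l, g) = 3 - 11*g*l (A(l, g) = -11*g*l + 3 = 3 - 11*g*l)
11*(A(-5, -8) + 40) = 11*((3 - 11*(-8)*(-5)) + 40) = 11*((3 - 440) + 40) = 11*(-437 + 40) = 11*(-397) = -4367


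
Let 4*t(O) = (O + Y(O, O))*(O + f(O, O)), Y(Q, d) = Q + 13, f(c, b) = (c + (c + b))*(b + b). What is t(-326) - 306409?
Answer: -204239753/2 ≈ -1.0212e+8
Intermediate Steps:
f(c, b) = 2*b*(b + 2*c) (f(c, b) = (c + (b + c))*(2*b) = (b + 2*c)*(2*b) = 2*b*(b + 2*c))
Y(Q, d) = 13 + Q
t(O) = (13 + 2*O)*(O + 6*O²)/4 (t(O) = ((O + (13 + O))*(O + 2*O*(O + 2*O)))/4 = ((13 + 2*O)*(O + 2*O*(3*O)))/4 = ((13 + 2*O)*(O + 6*O²))/4 = (13 + 2*O)*(O + 6*O²)/4)
t(-326) - 306409 = (¼)*(-326)*(13 + 12*(-326)² + 80*(-326)) - 306409 = (¼)*(-326)*(13 + 12*106276 - 26080) - 306409 = (¼)*(-326)*(13 + 1275312 - 26080) - 306409 = (¼)*(-326)*1249245 - 306409 = -203626935/2 - 306409 = -204239753/2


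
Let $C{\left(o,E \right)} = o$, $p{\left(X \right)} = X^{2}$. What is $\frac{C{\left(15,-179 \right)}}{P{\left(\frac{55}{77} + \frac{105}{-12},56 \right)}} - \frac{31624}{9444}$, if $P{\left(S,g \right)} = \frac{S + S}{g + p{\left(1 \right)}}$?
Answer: $- \frac{667556}{11805} \approx -56.549$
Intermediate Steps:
$P{\left(S,g \right)} = \frac{2 S}{1 + g}$ ($P{\left(S,g \right)} = \frac{S + S}{g + 1^{2}} = \frac{2 S}{g + 1} = \frac{2 S}{1 + g}$)
$\frac{C{\left(15,-179 \right)}}{P{\left(\frac{55}{77} + \frac{105}{-12},56 \right)}} - \frac{31624}{9444} = \frac{15}{2 \left(\frac{55}{77} + \frac{105}{-12}\right) \frac{1}{1 + 56}} - \frac{31624}{9444} = \frac{15}{2 \left(55 \cdot \frac{1}{77} + 105 \left(- \frac{1}{12}\right)\right) \frac{1}{57}} - \frac{7906}{2361} = \frac{15}{2 \left(\frac{5}{7} - \frac{35}{4}\right) \frac{1}{57}} - \frac{7906}{2361} = \frac{15}{2 \left(- \frac{225}{28}\right) \frac{1}{57}} - \frac{7906}{2361} = \frac{15}{- \frac{75}{266}} - \frac{7906}{2361} = 15 \left(- \frac{266}{75}\right) - \frac{7906}{2361} = - \frac{266}{5} - \frac{7906}{2361} = - \frac{667556}{11805}$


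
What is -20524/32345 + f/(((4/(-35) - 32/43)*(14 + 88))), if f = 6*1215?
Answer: -59596047511/710425580 ≈ -83.888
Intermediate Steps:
f = 7290
-20524/32345 + f/(((4/(-35) - 32/43)*(14 + 88))) = -20524/32345 + 7290/(((4/(-35) - 32/43)*(14 + 88))) = -20524*1/32345 + 7290/(((4*(-1/35) - 32*1/43)*102)) = -20524/32345 + 7290/(((-4/35 - 32/43)*102)) = -20524/32345 + 7290/((-1292/1505*102)) = -20524/32345 + 7290/(-131784/1505) = -20524/32345 + 7290*(-1505/131784) = -20524/32345 - 1828575/21964 = -59596047511/710425580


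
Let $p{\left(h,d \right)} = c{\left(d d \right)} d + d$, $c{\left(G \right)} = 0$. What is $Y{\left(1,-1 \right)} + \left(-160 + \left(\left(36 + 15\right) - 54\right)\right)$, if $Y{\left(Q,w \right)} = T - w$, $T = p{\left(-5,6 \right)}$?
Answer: $-156$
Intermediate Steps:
$p{\left(h,d \right)} = d$ ($p{\left(h,d \right)} = 0 d + d = 0 + d = d$)
$T = 6$
$Y{\left(Q,w \right)} = 6 - w$
$Y{\left(1,-1 \right)} + \left(-160 + \left(\left(36 + 15\right) - 54\right)\right) = \left(6 - -1\right) + \left(-160 + \left(\left(36 + 15\right) - 54\right)\right) = \left(6 + 1\right) + \left(-160 + \left(51 - 54\right)\right) = 7 - 163 = -156$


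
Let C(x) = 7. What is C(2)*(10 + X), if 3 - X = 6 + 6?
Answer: 7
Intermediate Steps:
X = -9 (X = 3 - (6 + 6) = 3 - 1*12 = 3 - 12 = -9)
C(2)*(10 + X) = 7*(10 - 9) = 7*1 = 7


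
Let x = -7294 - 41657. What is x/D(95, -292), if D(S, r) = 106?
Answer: -48951/106 ≈ -461.80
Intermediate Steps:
x = -48951
x/D(95, -292) = -48951/106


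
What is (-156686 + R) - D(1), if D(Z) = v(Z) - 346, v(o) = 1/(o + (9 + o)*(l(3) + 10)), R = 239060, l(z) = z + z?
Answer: 13317919/161 ≈ 82720.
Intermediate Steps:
l(z) = 2*z
v(o) = 1/(144 + 17*o) (v(o) = 1/(o + (9 + o)*(2*3 + 10)) = 1/(o + (9 + o)*(6 + 10)) = 1/(o + (9 + o)*16) = 1/(o + (144 + 16*o)) = 1/(144 + 17*o))
D(Z) = -346 + 1/(144 + 17*Z) (D(Z) = 1/(144 + 17*Z) - 346 = -346 + 1/(144 + 17*Z))
(-156686 + R) - D(1) = (-156686 + 239060) - (-49823 - 5882*1)/(144 + 17*1) = 82374 - (-49823 - 5882)/(144 + 17) = 82374 - (-55705)/161 = 82374 - 1*(-55705/161) = 82374 + 55705/161 = 13317919/161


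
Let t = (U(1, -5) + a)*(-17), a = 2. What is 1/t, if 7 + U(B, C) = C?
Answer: 1/170 ≈ 0.0058824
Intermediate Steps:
U(B, C) = -7 + C
t = 170 (t = ((-7 - 5) + 2)*(-17) = (-12 + 2)*(-17) = -10*(-17) = 170)
1/t = 1/170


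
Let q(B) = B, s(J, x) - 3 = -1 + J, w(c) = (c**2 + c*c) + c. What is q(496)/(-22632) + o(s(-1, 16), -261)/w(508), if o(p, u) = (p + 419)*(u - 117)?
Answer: -13365652/40598979 ≈ -0.32921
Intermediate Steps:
w(c) = c + 2*c**2 (w(c) = (c**2 + c**2) + c = 2*c**2 + c = c + 2*c**2)
s(J, x) = 2 + J (s(J, x) = 3 + (-1 + J) = 2 + J)
o(p, u) = (-117 + u)*(419 + p) (o(p, u) = (419 + p)*(-117 + u) = (-117 + u)*(419 + p))
q(496)/(-22632) + o(s(-1, 16), -261)/w(508) = 496/(-22632) + (-49023 - 117*(2 - 1) + 419*(-261) + (2 - 1)*(-261))/((508*(1 + 2*508))) = 496*(-1/22632) + (-49023 - 117*1 - 109359 + 1*(-261))/((508*(1 + 1016))) = -62/2829 + (-49023 - 117 - 109359 - 261)/((508*1017)) = -62/2829 - 158760/516636 = -62/2829 - 158760*1/516636 = -62/2829 - 4410/14351 = -13365652/40598979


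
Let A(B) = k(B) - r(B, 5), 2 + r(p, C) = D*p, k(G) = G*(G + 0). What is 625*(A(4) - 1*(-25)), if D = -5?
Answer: 39375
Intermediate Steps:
k(G) = G² (k(G) = G*G = G²)
r(p, C) = -2 - 5*p
A(B) = 2 + B² + 5*B (A(B) = B² - (-2 - 5*B) = B² + (2 + 5*B) = 2 + B² + 5*B)
625*(A(4) - 1*(-25)) = 625*((2 + 4² + 5*4) - 1*(-25)) = 625*((2 + 16 + 20) + 25) = 625*(38 + 25) = 625*63 = 39375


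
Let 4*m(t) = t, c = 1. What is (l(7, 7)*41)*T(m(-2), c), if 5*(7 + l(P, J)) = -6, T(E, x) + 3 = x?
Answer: 3362/5 ≈ 672.40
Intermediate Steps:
m(t) = t/4
T(E, x) = -3 + x
l(P, J) = -41/5 (l(P, J) = -7 + (1/5)*(-6) = -7 - 6/5 = -41/5)
(l(7, 7)*41)*T(m(-2), c) = (-41/5*41)*(-3 + 1) = -1681/5*(-2) = 3362/5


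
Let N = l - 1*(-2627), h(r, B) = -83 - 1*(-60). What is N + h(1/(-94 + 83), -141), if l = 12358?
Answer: 14962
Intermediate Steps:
h(r, B) = -23 (h(r, B) = -83 + 60 = -23)
N = 14985 (N = 12358 - 1*(-2627) = 12358 + 2627 = 14985)
N + h(1/(-94 + 83), -141) = 14985 - 23 = 14962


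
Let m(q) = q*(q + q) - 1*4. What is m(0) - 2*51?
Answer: -106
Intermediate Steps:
m(q) = -4 + 2*q² (m(q) = q*(2*q) - 4 = 2*q² - 4 = -4 + 2*q²)
m(0) - 2*51 = (-4 + 2*0²) - 2*51 = (-4 + 2*0) - 102 = (-4 + 0) - 102 = -4 - 102 = -106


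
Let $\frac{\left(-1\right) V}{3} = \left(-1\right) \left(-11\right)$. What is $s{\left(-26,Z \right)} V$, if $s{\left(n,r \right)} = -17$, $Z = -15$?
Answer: $561$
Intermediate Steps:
$V = -33$ ($V = - 3 \left(\left(-1\right) \left(-11\right)\right) = \left(-3\right) 11 = -33$)
$s{\left(-26,Z \right)} V = \left(-17\right) \left(-33\right) = 561$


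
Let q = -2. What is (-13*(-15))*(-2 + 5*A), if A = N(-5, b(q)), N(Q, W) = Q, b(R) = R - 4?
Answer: -5265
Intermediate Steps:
b(R) = -4 + R
A = -5
(-13*(-15))*(-2 + 5*A) = (-13*(-15))*(-2 + 5*(-5)) = 195*(-2 - 25) = 195*(-27) = -5265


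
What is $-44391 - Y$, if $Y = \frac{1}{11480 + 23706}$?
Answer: $- \frac{1561941727}{35186} \approx -44391.0$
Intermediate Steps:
$Y = \frac{1}{35186} \approx 2.842 \cdot 10^{-5}$
$-44391 - Y = -44391 - \frac{1}{35186} = - \frac{1561941727}{35186}$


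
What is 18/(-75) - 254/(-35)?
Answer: 1228/175 ≈ 7.0171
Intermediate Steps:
18/(-75) - 254/(-35) = 18*(-1/75) - 254*(-1/35) = -6/25 + 254/35 = 1228/175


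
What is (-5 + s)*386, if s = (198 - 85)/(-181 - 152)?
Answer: -686308/333 ≈ -2061.0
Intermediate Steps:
s = -113/333 (s = 113/(-333) = 113*(-1/333) = -113/333 ≈ -0.33934)
(-5 + s)*386 = (-5 - 113/333)*386 = -1778/333*386 = -686308/333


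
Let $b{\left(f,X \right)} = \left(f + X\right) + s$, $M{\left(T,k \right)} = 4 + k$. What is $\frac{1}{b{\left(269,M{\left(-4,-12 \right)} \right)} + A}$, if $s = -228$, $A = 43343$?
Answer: $\frac{1}{43376} \approx 2.3054 \cdot 10^{-5}$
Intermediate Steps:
$b{\left(f,X \right)} = -228 + X + f$ ($b{\left(f,X \right)} = \left(f + X\right) - 228 = \left(X + f\right) - 228 = -228 + X + f$)
$\frac{1}{b{\left(269,M{\left(-4,-12 \right)} \right)} + A} = \frac{1}{\left(-228 + \left(4 - 12\right) + 269\right) + 43343} = \frac{1}{\left(-228 - 8 + 269\right) + 43343} = \frac{1}{33 + 43343} = \frac{1}{43376}$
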